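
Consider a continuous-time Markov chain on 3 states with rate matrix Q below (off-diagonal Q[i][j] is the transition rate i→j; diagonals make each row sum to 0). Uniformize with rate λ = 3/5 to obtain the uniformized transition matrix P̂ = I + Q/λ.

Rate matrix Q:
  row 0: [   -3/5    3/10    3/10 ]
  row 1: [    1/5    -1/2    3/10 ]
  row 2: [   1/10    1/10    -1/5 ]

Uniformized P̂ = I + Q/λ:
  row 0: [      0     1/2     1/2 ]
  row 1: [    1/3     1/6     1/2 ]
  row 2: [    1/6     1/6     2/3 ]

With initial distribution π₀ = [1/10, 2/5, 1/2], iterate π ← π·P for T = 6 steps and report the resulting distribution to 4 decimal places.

π = [0.1749, 0.2252, 0.6000]

t=0: π = [0.1000, 0.4000, 0.5000]
t=1: π = [0.2167, 0.2000, 0.5833]
t=2: π = [0.1639, 0.2389, 0.5972]
t=3: π = [0.1792, 0.2213, 0.5995]
t=4: π = [0.1737, 0.2264, 0.5999]
t=5: π = [0.1755, 0.2246, 0.6000]
t=6: π = [0.1749, 0.2252, 0.6000]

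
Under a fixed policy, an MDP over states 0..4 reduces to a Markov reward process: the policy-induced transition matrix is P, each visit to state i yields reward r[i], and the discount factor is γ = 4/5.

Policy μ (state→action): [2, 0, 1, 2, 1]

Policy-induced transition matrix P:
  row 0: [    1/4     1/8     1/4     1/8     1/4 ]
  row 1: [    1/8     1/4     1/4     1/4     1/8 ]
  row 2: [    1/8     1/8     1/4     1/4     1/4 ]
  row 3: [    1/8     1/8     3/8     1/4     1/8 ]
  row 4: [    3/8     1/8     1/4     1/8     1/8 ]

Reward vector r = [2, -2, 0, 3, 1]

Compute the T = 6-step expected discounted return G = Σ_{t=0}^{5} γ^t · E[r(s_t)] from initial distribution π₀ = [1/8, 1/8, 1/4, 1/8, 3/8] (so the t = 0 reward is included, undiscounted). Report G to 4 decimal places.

t=0: π = [0.1250, 0.1250, 0.2500, 0.1250, 0.3750], E[r] = 0.7500, γ^t·E[r] = 0.750000, running G = 0.750000
t=1: π = [0.2344, 0.1406, 0.2656, 0.1875, 0.1719], E[r] = 0.9219, γ^t·E[r] = 0.737500, running G = 1.487500
t=2: π = [0.1973, 0.1426, 0.2734, 0.1992, 0.1875], E[r] = 0.8945, γ^t·E[r] = 0.572500, running G = 2.060000
t=3: π = [0.1965, 0.1428, 0.2749, 0.2019, 0.1838], E[r] = 0.8970, γ^t·E[r] = 0.459250, running G = 2.519250
t=4: π = [0.1955, 0.1429, 0.2752, 0.2025, 0.1839], E[r] = 0.8966, γ^t·E[r] = 0.367263, running G = 2.886513
t=5: π = [0.1954, 0.1429, 0.2753, 0.2026, 0.1838], E[r] = 0.8967, γ^t·E[r] = 0.293825, running G = 3.180338

G = 3.1803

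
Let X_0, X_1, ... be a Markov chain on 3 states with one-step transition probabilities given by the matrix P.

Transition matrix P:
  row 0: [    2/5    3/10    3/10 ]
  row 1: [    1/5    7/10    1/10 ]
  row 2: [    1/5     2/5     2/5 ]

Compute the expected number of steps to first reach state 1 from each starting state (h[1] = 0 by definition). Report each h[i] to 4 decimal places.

First-step conditioning: h[1] = 0; for i ≠ 1, h[i] = 1 + Σ_k P[i][k]·h[k].
  h[0] = 1 + 2/5·h[0] + 3/10·h[2]
  h[2] = 1 + 1/5·h[0] + 2/5·h[2]
Solving the 2×2 linear system over states ≠ 1 gives exactly h = [3, 0, 8/3] (h[1] = 0 is the target).

h = [3.0000, 0.0000, 2.6667]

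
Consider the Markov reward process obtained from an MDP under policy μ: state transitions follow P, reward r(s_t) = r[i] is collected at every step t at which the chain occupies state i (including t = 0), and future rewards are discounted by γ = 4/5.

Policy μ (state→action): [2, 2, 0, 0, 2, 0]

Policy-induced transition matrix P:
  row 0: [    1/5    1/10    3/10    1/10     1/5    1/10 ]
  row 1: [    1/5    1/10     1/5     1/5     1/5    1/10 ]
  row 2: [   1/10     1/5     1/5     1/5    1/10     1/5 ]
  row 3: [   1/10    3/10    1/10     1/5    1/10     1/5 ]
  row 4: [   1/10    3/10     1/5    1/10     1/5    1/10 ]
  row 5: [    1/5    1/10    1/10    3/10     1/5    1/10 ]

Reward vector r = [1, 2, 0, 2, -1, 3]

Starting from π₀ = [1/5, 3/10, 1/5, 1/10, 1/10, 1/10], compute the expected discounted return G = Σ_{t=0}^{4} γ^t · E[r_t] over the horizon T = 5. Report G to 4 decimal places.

t=0: π = [0.2000, 0.3000, 0.2000, 0.1000, 0.1000, 0.1000], E[r] = 1.2000, γ^t·E[r] = 1.200000, running G = 1.200000
t=1: π = [0.1600, 0.1600, 0.2000, 0.1800, 0.1700, 0.1300], E[r] = 1.0600, γ^t·E[r] = 0.848000, running G = 2.048000
t=2: π = [0.1450, 0.1900, 0.1850, 0.1800, 0.1620, 0.1380], E[r] = 1.1370, γ^t·E[r] = 0.727680, running G = 2.775680
t=3: π = [0.1473, 0.1869, 0.1827, 0.1831, 0.1635, 0.1365], E[r] = 1.1333, γ^t·E[r] = 0.580250, running G = 3.355930
t=4: π = [0.1471, 0.1876, 0.1828, 0.1826, 0.1634, 0.1366], E[r] = 1.1337, γ^t·E[r] = 0.464368, running G = 3.820297

G = 3.8203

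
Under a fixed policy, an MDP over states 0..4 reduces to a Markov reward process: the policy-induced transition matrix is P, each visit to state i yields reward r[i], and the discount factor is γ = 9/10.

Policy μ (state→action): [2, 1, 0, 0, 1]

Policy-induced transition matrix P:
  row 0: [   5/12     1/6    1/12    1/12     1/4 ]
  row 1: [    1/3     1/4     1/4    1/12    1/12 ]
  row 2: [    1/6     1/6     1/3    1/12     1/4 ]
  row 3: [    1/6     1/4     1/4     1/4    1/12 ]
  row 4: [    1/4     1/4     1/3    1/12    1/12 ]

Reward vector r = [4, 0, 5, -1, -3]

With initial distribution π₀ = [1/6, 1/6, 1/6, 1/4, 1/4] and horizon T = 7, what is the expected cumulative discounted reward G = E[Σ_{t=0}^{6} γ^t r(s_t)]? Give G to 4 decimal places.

t=0: π = [0.1667, 0.1667, 0.1667, 0.2500, 0.2500], E[r] = 0.5000, γ^t·E[r] = 0.500000, running G = 0.500000
t=1: π = [0.2569, 0.2222, 0.2569, 0.1250, 0.1389], E[r] = 1.7708, γ^t·E[r] = 1.593750, running G = 2.093750
t=2: π = [0.2795, 0.2072, 0.2402, 0.1042, 0.1690], E[r] = 1.7078, γ^t·E[r] = 1.383281, running G = 3.477031
t=3: π = [0.2852, 0.2067, 0.2375, 0.1007, 0.1699], E[r] = 1.7176, γ^t·E[r] = 1.252160, running G = 4.729191
t=4: π = [0.2866, 0.2064, 0.2364, 0.1001, 0.1704], E[r] = 1.7170, γ^t·E[r] = 1.126499, running G = 5.855690
t=5: π = [0.2869, 0.2064, 0.2361, 0.1000, 0.1705], E[r] = 1.7169, γ^t·E[r] = 1.013804, running G = 6.869494
t=6: π = [0.2870, 0.2064, 0.2361, 0.1000, 0.1705], E[r] = 1.7168, γ^t·E[r] = 0.912394, running G = 7.781888

G = 7.7819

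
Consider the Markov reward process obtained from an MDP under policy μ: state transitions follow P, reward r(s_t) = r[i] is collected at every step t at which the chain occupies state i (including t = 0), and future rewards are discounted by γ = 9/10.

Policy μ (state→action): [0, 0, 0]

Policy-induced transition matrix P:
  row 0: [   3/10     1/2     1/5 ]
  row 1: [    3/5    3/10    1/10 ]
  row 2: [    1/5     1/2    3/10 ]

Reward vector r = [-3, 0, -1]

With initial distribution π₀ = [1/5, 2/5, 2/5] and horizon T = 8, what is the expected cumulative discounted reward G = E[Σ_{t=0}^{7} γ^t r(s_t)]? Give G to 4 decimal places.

G = -7.5100

t=0: π = [0.2000, 0.4000, 0.4000], E[r] = -1.0000, γ^t·E[r] = -1.000000, running G = -1.000000
t=1: π = [0.3800, 0.4200, 0.2000], E[r] = -1.3400, γ^t·E[r] = -1.206000, running G = -2.206000
t=2: π = [0.4060, 0.4160, 0.1780], E[r] = -1.3960, γ^t·E[r] = -1.130760, running G = -3.336760
t=3: π = [0.4070, 0.4168, 0.1762], E[r] = -1.3972, γ^t·E[r] = -1.018559, running G = -4.355319
t=4: π = [0.4074, 0.4166, 0.1759], E[r] = -1.3982, γ^t·E[r] = -0.917359, running G = -5.272678
t=5: π = [0.4074, 0.4167, 0.1759], E[r] = -1.3981, γ^t·E[r] = -0.825578, running G = -6.098256
t=6: π = [0.4074, 0.4167, 0.1759], E[r] = -1.3982, γ^t·E[r] = -0.743035, running G = -6.841291
t=7: π = [0.4074, 0.4167, 0.1759], E[r] = -1.3981, γ^t·E[r] = -0.668730, running G = -7.510021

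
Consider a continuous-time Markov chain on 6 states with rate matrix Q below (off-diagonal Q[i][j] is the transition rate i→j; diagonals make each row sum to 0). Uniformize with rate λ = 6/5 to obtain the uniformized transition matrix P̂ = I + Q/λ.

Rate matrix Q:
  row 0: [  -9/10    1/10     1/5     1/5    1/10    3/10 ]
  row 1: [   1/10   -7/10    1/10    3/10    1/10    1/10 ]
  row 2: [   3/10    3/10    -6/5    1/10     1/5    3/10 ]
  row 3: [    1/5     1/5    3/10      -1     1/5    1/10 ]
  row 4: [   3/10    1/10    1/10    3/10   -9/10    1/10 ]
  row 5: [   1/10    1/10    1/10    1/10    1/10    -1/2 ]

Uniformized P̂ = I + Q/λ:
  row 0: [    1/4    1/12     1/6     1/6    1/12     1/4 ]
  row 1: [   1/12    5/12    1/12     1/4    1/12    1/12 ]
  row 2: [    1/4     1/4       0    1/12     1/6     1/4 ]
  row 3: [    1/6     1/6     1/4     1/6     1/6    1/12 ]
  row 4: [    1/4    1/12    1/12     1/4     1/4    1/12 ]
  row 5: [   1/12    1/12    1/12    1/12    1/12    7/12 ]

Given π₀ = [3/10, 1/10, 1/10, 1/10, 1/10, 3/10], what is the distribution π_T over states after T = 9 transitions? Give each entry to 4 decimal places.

π = [0.1644, 0.1736, 0.1143, 0.1606, 0.1275, 0.2597]

t=0: π = [0.3000, 0.1000, 0.1000, 0.1000, 0.1000, 0.3000]
t=1: π = [0.1750, 0.1417, 0.1167, 0.1500, 0.1167, 0.3000]
t=2: π = [0.1639, 0.1625, 0.1132, 0.1535, 0.1250, 0.2819]
t=3: π = [0.1631, 0.1692, 0.1131, 0.1577, 0.1264, 0.2705]
t=4: π = [0.1636, 0.1717, 0.1138, 0.1593, 0.1270, 0.2646]
t=5: π = [0.1640, 0.1728, 0.1140, 0.1600, 0.1273, 0.2619]
t=6: π = [0.1642, 0.1733, 0.1142, 0.1603, 0.1274, 0.2606]
t=7: π = [0.1643, 0.1735, 0.1142, 0.1605, 0.1274, 0.2600]
t=8: π = [0.1644, 0.1736, 0.1143, 0.1606, 0.1275, 0.2598]
t=9: π = [0.1644, 0.1736, 0.1143, 0.1606, 0.1275, 0.2597]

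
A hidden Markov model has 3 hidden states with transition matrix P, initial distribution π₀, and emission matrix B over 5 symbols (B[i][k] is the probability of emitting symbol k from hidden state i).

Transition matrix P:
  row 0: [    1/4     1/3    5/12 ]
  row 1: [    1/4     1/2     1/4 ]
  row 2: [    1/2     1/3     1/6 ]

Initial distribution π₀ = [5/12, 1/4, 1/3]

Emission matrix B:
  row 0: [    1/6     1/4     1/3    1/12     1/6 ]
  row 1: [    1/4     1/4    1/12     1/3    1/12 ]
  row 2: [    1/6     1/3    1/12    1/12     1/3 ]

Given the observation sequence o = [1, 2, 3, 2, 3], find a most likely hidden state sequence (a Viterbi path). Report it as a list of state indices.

path = [2, 0, 1, 0, 1]

t=0: δ = [1.042e-01, 6.250e-02, 1.111e-01]  (obs o_0=1)
t=1: δ = [1.852e-02, 3.086e-03, 3.617e-03]  ψ = [2, 2, 0]  (obs o_1=2)
t=2: δ = [3.858e-04, 2.058e-03, 6.430e-04]  ψ = [0, 0, 0]  (obs o_2=3)
t=3: δ = [1.715e-04, 8.573e-05, 4.287e-05]  ψ = [1, 1, 1]  (obs o_3=2)
t=4: δ = [3.572e-06, 1.905e-05, 5.954e-06]  ψ = [0, 0, 0]  (obs o_4=3)
backtrack: best end state = 1; path = [2, 0, 1, 0, 1]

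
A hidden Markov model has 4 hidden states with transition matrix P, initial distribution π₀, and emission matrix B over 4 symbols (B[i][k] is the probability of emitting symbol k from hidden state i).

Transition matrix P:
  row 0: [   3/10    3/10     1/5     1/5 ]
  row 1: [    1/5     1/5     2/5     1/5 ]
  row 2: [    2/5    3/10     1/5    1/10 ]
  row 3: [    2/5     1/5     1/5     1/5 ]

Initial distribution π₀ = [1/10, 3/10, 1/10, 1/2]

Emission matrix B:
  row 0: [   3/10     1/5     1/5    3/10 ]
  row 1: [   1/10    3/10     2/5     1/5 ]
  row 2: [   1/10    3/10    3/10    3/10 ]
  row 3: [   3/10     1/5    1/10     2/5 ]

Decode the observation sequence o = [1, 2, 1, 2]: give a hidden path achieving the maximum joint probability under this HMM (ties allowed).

path = [1, 2, 1, 2]

t=0: δ = [2.000e-02, 9.000e-02, 3.000e-02, 1.000e-01]  (obs o_0=1)
t=1: δ = [8.000e-03, 8.000e-03, 1.080e-02, 2.000e-03]  ψ = [3, 3, 1, 3]  (obs o_1=2)
t=2: δ = [8.640e-04, 9.720e-04, 9.600e-04, 3.200e-04]  ψ = [2, 2, 1, 0]  (obs o_2=1)
t=3: δ = [7.680e-05, 1.152e-04, 1.166e-04, 1.944e-05]  ψ = [2, 2, 1, 1]  (obs o_3=2)
backtrack: best end state = 2; path = [1, 2, 1, 2]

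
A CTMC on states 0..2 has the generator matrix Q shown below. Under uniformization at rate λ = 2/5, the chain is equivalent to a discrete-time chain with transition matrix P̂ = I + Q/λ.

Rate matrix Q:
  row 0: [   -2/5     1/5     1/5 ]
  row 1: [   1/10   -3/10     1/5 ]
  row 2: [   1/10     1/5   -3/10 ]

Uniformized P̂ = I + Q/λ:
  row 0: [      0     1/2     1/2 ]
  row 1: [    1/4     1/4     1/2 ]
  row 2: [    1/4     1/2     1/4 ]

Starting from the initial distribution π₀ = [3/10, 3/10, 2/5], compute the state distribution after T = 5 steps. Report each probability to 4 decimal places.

π = [0.1999, 0.4001, 0.4000]

t=0: π = [0.3000, 0.3000, 0.4000]
t=1: π = [0.1750, 0.4250, 0.4000]
t=2: π = [0.2063, 0.3938, 0.4000]
t=3: π = [0.1984, 0.4016, 0.4000]
t=4: π = [0.2004, 0.3996, 0.4000]
t=5: π = [0.1999, 0.4001, 0.4000]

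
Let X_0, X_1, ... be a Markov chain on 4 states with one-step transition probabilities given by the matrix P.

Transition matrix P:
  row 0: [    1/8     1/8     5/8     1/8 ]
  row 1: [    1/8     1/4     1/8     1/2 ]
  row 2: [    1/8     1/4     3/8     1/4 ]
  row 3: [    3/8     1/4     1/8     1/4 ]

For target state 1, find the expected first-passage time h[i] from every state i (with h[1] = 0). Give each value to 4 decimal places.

First-step conditioning: h[1] = 0; for i ≠ 1, h[i] = 1 + Σ_k P[i][k]·h[k].
  h[0] = 1 + 1/8·h[0] + 5/8·h[2] + 1/8·h[3]
  h[2] = 1 + 1/8·h[0] + 3/8·h[2] + 1/4·h[3]
  h[3] = 1 + 3/8·h[0] + 1/8·h[2] + 1/4·h[3]
Solving the 3×3 linear system over states ≠ 1 gives exactly h = [74/15, 0, 22/5, 68/15] (h[1] = 0 is the target).

h = [4.9333, 0.0000, 4.4000, 4.5333]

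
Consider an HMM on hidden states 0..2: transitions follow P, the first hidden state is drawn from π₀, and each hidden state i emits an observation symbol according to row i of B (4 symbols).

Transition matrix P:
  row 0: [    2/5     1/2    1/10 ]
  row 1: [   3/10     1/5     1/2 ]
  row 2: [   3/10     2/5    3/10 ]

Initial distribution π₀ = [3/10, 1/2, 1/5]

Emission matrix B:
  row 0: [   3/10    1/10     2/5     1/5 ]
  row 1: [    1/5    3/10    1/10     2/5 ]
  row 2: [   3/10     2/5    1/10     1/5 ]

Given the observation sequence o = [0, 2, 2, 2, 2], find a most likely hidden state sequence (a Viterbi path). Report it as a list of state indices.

t=0: δ = [9.000e-02, 1.000e-01, 6.000e-02]  (obs o_0=0)
t=1: δ = [1.440e-02, 4.500e-03, 5.000e-03]  ψ = [0, 0, 1]  (obs o_1=2)
t=2: δ = [2.304e-03, 7.200e-04, 2.250e-04]  ψ = [0, 0, 1]  (obs o_2=2)
t=3: δ = [3.686e-04, 1.152e-04, 3.600e-05]  ψ = [0, 0, 1]  (obs o_3=2)
t=4: δ = [5.898e-05, 1.843e-05, 5.760e-06]  ψ = [0, 0, 1]  (obs o_4=2)
backtrack: best end state = 0; path = [0, 0, 0, 0, 0]

path = [0, 0, 0, 0, 0]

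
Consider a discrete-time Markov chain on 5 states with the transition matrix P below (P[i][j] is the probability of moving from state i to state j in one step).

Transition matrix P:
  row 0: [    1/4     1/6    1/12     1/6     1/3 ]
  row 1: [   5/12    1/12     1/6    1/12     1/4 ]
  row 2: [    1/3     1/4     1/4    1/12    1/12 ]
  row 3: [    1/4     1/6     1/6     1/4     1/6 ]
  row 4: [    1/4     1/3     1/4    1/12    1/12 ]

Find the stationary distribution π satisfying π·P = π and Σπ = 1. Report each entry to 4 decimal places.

π = [0.2975, 0.1982, 0.1731, 0.1297, 0.2015]

Balance equations π_j = Σ_i π_i·P[i][j]:
  π_0 = 1/4·π_0 + 5/12·π_1 + 1/3·π_2 + 1/4·π_3 + 1/4·π_4
  π_1 = 1/6·π_0 + 1/12·π_1 + 1/4·π_2 + 1/6·π_3 + 1/3·π_4
  π_2 = 1/12·π_0 + 1/6·π_1 + 1/4·π_2 + 1/6·π_3 + 1/4·π_4
  π_3 = 1/6·π_0 + 1/12·π_1 + 1/12·π_2 + 1/4·π_3 + 1/12·π_4
  normalize: π_0 + π_1 + π_2 + π_3 + π_4 = 1
Solving the linear system gives exactly π = [6621/22259, 4411/22259, 3853/22259, 2888/22259, 4486/22259].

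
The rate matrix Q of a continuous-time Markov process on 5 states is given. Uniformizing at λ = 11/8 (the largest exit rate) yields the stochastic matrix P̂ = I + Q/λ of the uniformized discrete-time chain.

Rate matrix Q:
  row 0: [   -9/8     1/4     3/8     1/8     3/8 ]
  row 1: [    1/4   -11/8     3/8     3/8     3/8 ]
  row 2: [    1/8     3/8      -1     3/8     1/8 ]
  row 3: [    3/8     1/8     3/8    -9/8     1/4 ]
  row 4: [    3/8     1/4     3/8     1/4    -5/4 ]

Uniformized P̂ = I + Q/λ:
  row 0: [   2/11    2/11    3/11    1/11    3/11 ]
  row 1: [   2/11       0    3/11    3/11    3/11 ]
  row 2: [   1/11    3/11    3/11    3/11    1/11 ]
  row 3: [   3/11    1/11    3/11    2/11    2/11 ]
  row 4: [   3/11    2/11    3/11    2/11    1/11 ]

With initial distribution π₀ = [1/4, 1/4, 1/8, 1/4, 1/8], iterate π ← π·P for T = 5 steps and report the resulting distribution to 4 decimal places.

t=0: π = [0.2500, 0.2500, 0.1250, 0.2500, 0.1250]
t=1: π = [0.2045, 0.1250, 0.2727, 0.1932, 0.2045]
t=2: π = [0.1932, 0.1663, 0.2727, 0.1994, 0.1684]
t=3: π = [0.1905, 0.1582, 0.2727, 0.2042, 0.1744]
t=4: π = [0.1914, 0.1593, 0.2727, 0.2037, 0.1729]
t=5: π = [0.1913, 0.1591, 0.2727, 0.2037, 0.1732]

π = [0.1913, 0.1591, 0.2727, 0.2037, 0.1732]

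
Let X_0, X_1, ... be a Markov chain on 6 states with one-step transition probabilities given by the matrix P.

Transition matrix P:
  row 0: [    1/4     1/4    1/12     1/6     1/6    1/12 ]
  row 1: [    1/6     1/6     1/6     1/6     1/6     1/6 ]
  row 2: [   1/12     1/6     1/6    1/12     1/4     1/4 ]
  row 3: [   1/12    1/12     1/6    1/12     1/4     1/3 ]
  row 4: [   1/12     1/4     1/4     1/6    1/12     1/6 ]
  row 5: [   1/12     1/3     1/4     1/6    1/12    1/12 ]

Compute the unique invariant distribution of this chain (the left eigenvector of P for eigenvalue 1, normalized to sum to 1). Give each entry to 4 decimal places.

Balance equations π_j = Σ_i π_i·P[i][j]:
  π_0 = 1/4·π_0 + 1/6·π_1 + 1/12·π_2 + 1/12·π_3 + 1/12·π_4 + 1/12·π_5
  π_1 = 1/4·π_0 + 1/6·π_1 + 1/6·π_2 + 1/12·π_3 + 1/4·π_4 + 1/3·π_5
  π_2 = 1/12·π_0 + 1/6·π_1 + 1/6·π_2 + 1/6·π_3 + 1/4·π_4 + 1/4·π_5
  π_3 = 1/6·π_0 + 1/6·π_1 + 1/12·π_2 + 1/12·π_3 + 1/6·π_4 + 1/6·π_5
  π_4 = 1/6·π_0 + 1/6·π_1 + 1/4·π_2 + 1/4·π_3 + 1/12·π_4 + 1/12·π_5
  normalize: π_0 + π_1 + π_2 + π_3 + π_4 + π_5 = 1
Solving the linear system gives exactly π = [1423/11771, 2459/11771, 26183/141252, 19717/141252, 23303/141252, 25465/141252].

π = [0.1209, 0.2089, 0.1854, 0.1396, 0.1650, 0.1803]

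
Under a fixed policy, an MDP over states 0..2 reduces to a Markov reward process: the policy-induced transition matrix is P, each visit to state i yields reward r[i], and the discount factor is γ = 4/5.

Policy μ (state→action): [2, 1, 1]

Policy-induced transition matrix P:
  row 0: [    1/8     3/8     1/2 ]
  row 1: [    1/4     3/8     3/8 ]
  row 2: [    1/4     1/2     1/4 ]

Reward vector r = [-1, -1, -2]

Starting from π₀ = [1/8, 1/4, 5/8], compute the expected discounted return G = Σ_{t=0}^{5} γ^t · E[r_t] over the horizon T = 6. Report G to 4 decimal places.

t=0: π = [0.1250, 0.2500, 0.6250], E[r] = -1.6250, γ^t·E[r] = -1.625000, running G = -1.625000
t=1: π = [0.2344, 0.4531, 0.3125], E[r] = -1.3125, γ^t·E[r] = -1.050000, running G = -2.675000
t=2: π = [0.2207, 0.4141, 0.3652], E[r] = -1.3652, γ^t·E[r] = -0.873750, running G = -3.548750
t=3: π = [0.2224, 0.4207, 0.3569], E[r] = -1.3569, γ^t·E[r] = -0.694750, running G = -4.243500
t=4: π = [0.2222, 0.4196, 0.3582], E[r] = -1.3582, γ^t·E[r] = -0.556313, running G = -4.799813
t=5: π = [0.2222, 0.4198, 0.3580], E[r] = -1.3580, γ^t·E[r] = -0.444990, running G = -5.244803

G = -5.2448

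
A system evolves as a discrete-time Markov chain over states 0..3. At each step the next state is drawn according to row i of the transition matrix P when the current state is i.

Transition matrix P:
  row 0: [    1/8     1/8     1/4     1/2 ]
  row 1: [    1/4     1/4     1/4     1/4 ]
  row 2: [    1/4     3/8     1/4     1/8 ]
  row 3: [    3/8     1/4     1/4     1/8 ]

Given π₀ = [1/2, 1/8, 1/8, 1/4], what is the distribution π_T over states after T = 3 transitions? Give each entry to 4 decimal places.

π = [0.2461, 0.2483, 0.2500, 0.2556]

t=0: π = [0.5000, 0.1250, 0.1250, 0.2500]
t=1: π = [0.2188, 0.2031, 0.2500, 0.3281]
t=2: π = [0.2637, 0.2539, 0.2500, 0.2324]
t=3: π = [0.2461, 0.2483, 0.2500, 0.2556]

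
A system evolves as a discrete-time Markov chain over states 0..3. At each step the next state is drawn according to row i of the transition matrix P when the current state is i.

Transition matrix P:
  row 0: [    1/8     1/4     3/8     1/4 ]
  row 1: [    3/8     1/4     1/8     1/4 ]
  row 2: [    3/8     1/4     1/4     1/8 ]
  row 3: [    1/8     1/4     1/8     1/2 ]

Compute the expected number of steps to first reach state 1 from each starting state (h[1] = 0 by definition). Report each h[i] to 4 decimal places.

h = [4.0000, 0.0000, 4.0000, 4.0000]

First-step conditioning: h[1] = 0; for i ≠ 1, h[i] = 1 + Σ_k P[i][k]·h[k].
  h[0] = 1 + 1/8·h[0] + 3/8·h[2] + 1/4·h[3]
  h[2] = 1 + 3/8·h[0] + 1/4·h[2] + 1/8·h[3]
  h[3] = 1 + 1/8·h[0] + 1/8·h[2] + 1/2·h[3]
Solving the 3×3 linear system over states ≠ 1 gives exactly h = [4, 0, 4, 4] (h[1] = 0 is the target).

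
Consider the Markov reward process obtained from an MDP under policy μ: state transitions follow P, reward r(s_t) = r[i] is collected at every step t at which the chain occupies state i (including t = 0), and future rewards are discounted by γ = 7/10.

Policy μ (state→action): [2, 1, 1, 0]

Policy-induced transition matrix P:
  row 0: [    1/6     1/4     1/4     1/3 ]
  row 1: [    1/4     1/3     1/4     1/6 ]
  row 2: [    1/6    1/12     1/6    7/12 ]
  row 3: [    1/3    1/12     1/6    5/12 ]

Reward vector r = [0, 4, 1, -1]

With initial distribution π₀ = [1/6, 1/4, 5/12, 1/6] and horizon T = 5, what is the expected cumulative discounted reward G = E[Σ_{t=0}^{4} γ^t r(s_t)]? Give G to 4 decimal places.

G = 2.0929

t=0: π = [0.1667, 0.2500, 0.4167, 0.1667], E[r] = 1.2500, γ^t·E[r] = 1.250000, running G = 1.250000
t=1: π = [0.2153, 0.1736, 0.2014, 0.4097], E[r] = 0.4861, γ^t·E[r] = 0.340278, running G = 1.590278
t=2: π = [0.2494, 0.1626, 0.1991, 0.3889], E[r] = 0.4606, γ^t·E[r] = 0.225718, running G = 1.815995
t=3: π = [0.2450, 0.1656, 0.2010, 0.3884], E[r] = 0.4748, γ^t·E[r] = 0.162865, running G = 1.978861
t=4: π = [0.2452, 0.1656, 0.2009, 0.3884], E[r] = 0.4748, γ^t·E[r] = 0.113992, running G = 2.092853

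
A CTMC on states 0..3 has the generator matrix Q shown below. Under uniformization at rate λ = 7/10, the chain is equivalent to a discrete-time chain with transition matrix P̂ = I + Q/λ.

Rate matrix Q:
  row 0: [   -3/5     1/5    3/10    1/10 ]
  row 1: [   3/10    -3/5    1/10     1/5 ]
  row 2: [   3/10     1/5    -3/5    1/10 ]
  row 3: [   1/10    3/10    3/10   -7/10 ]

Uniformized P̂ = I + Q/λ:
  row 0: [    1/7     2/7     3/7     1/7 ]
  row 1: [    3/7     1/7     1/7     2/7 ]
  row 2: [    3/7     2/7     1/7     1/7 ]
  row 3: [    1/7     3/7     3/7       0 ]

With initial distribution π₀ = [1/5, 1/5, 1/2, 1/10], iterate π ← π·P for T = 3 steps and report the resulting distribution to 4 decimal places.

t=0: π = [0.2000, 0.2000, 0.5000, 0.1000]
t=1: π = [0.3429, 0.2714, 0.2286, 0.1571]
t=2: π = [0.2857, 0.2694, 0.2857, 0.1592]
t=3: π = [0.3015, 0.2700, 0.2700, 0.1586]

π = [0.3015, 0.2700, 0.2700, 0.1586]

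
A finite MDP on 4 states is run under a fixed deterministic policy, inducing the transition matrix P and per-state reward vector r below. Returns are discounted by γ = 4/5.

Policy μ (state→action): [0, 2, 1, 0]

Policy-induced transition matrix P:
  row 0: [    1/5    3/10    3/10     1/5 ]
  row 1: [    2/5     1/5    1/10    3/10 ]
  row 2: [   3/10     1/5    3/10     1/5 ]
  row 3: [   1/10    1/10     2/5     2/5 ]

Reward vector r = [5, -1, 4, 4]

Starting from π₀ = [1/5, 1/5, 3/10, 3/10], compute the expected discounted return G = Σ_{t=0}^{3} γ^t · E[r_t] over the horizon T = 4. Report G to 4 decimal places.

t=0: π = [0.2000, 0.2000, 0.3000, 0.3000], E[r] = 3.2000, γ^t·E[r] = 3.200000, running G = 3.200000
t=1: π = [0.2400, 0.1900, 0.2900, 0.2800], E[r] = 3.2900, γ^t·E[r] = 2.632000, running G = 5.832000
t=2: π = [0.2390, 0.1960, 0.2900, 0.2750], E[r] = 3.2590, γ^t·E[r] = 2.085760, running G = 7.917760
t=3: π = [0.2407, 0.1964, 0.2883, 0.2746], E[r] = 3.2587, γ^t·E[r] = 1.668454, running G = 9.586214

G = 9.5862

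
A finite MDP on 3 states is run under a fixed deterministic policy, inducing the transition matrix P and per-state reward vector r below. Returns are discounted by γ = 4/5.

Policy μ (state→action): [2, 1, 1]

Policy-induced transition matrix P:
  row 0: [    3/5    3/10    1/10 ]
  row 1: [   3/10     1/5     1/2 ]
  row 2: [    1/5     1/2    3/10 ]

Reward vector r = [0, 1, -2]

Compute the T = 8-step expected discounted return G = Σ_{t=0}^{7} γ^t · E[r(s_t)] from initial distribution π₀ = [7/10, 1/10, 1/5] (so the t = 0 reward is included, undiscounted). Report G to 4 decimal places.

t=0: π = [0.7000, 0.1000, 0.2000], E[r] = -0.3000, γ^t·E[r] = -0.300000, running G = -0.300000
t=1: π = [0.4900, 0.3300, 0.1800], E[r] = -0.0300, γ^t·E[r] = -0.024000, running G = -0.324000
t=2: π = [0.4290, 0.3030, 0.2680], E[r] = -0.2330, γ^t·E[r] = -0.149120, running G = -0.473120
t=3: π = [0.4019, 0.3233, 0.2748], E[r] = -0.2263, γ^t·E[r] = -0.115866, running G = -0.588986
t=4: π = [0.3931, 0.3226, 0.2843], E[r] = -0.2459, γ^t·E[r] = -0.100733, running G = -0.689719
t=5: π = [0.3895, 0.3246, 0.2859], E[r] = -0.2472, γ^t·E[r] = -0.081010, running G = -0.770729
t=6: π = [0.3883, 0.3247, 0.2870], E[r] = -0.2493, γ^t·E[r] = -0.065357, running G = -0.836085
t=7: π = [0.3878, 0.3249, 0.2873], E[r] = -0.2497, γ^t·E[r] = -0.052356, running G = -0.888441

G = -0.8884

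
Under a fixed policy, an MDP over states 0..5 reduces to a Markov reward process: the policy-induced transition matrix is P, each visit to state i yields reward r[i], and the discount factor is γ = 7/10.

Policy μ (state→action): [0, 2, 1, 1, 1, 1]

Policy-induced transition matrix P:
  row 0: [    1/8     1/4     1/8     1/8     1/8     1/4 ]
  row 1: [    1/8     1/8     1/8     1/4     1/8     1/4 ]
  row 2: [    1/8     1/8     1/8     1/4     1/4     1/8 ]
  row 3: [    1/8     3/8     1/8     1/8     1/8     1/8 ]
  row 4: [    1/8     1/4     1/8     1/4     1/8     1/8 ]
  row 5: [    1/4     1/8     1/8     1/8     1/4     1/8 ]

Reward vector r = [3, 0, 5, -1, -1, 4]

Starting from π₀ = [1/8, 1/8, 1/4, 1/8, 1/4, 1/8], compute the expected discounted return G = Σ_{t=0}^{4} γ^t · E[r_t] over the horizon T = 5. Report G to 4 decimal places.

t=0: π = [0.1250, 0.1250, 0.2500, 0.1250, 0.2500, 0.1250], E[r] = 1.7500, γ^t·E[r] = 1.750000, running G = 1.750000
t=1: π = [0.1406, 0.2031, 0.1250, 0.2031, 0.1719, 0.1563], E[r] = 1.2969, γ^t·E[r] = 0.907813, running G = 2.657813
t=2: π = [0.1445, 0.2148, 0.1250, 0.1875, 0.1602, 0.1680], E[r] = 1.3828, γ^t·E[r] = 0.677578, running G = 3.335391
t=3: π = [0.1460, 0.2100, 0.1250, 0.1875, 0.1616, 0.1699], E[r] = 1.3936, γ^t·E[r] = 0.477989, running G = 3.813380
t=4: π = [0.1462, 0.2103, 0.1250, 0.1871, 0.1619, 0.1695], E[r] = 1.3928, γ^t·E[r] = 0.334402, running G = 4.147782

G = 4.1478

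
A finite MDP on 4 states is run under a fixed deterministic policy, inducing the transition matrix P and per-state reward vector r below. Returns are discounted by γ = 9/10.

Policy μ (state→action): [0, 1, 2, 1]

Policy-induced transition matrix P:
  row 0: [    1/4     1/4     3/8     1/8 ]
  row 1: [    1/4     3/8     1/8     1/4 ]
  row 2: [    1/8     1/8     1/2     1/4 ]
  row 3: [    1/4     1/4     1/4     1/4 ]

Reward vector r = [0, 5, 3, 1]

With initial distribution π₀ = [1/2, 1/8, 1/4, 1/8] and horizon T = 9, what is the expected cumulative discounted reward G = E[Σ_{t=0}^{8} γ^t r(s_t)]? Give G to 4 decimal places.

t=0: π = [0.5000, 0.1250, 0.2500, 0.1250], E[r] = 1.5000, γ^t·E[r] = 1.500000, running G = 1.500000
t=1: π = [0.2188, 0.2344, 0.3594, 0.1875], E[r] = 2.4375, γ^t·E[r] = 2.193750, running G = 3.693750
t=2: π = [0.2051, 0.2344, 0.3379, 0.2227], E[r] = 2.4082, γ^t·E[r] = 1.950645, running G = 5.644395
t=3: π = [0.2078, 0.2371, 0.3308, 0.2244], E[r] = 2.4021, γ^t·E[r] = 1.751131, running G = 7.395525
t=4: π = [0.2086, 0.2383, 0.3290, 0.2240], E[r] = 2.4026, γ^t·E[r] = 1.576318, running G = 8.971843
t=5: π = [0.2089, 0.2387, 0.3286, 0.2239], E[r] = 2.4029, γ^t·E[r] = 1.418866, running G = 10.390709
t=6: π = [0.2089, 0.2388, 0.3284, 0.2239], E[r] = 2.4030, γ^t·E[r] = 1.277027, running G = 11.667736
t=7: π = [0.2089, 0.2388, 0.3284, 0.2239], E[r] = 2.4030, γ^t·E[r] = 1.149336, running G = 12.817071
t=8: π = [0.2090, 0.2388, 0.3284, 0.2239], E[r] = 2.4030, γ^t·E[r] = 1.034405, running G = 13.851477

G = 13.8515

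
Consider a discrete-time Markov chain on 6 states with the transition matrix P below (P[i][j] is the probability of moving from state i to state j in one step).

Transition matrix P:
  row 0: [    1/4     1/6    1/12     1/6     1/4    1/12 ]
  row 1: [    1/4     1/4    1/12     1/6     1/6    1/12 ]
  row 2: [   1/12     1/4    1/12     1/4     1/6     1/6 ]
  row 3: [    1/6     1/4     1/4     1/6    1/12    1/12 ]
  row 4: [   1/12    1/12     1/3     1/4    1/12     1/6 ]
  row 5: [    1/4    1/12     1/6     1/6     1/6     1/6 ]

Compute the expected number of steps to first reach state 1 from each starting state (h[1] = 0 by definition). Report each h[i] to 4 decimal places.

First-step conditioning: h[1] = 0; for i ≠ 1, h[i] = 1 + Σ_k P[i][k]·h[k].
  h[0] = 1 + 1/4·h[0] + 1/12·h[2] + 1/6·h[3] + 1/4·h[4] + 1/12·h[5]
  h[2] = 1 + 1/12·h[0] + 1/12·h[2] + 1/4·h[3] + 1/6·h[4] + 1/6·h[5]
  h[3] = 1 + 1/6·h[0] + 1/4·h[2] + 1/6·h[3] + 1/12·h[4] + 1/12·h[5]
  h[4] = 1 + 1/12·h[0] + 1/3·h[2] + 1/4·h[3] + 1/12·h[4] + 1/6·h[5]
  h[5] = 1 + 1/4·h[0] + 1/6·h[2] + 1/6·h[3] + 1/6·h[4] + 1/6·h[5]
Solving the 5×5 linear system over states ≠ 1 gives exactly h = [27168/4697, 0, 24726/4697, 24270/4697, 28530/4697, 29292/4697] (h[1] = 0 is the target).

h = [5.7841, 0.0000, 5.2642, 5.1671, 6.0741, 6.2363]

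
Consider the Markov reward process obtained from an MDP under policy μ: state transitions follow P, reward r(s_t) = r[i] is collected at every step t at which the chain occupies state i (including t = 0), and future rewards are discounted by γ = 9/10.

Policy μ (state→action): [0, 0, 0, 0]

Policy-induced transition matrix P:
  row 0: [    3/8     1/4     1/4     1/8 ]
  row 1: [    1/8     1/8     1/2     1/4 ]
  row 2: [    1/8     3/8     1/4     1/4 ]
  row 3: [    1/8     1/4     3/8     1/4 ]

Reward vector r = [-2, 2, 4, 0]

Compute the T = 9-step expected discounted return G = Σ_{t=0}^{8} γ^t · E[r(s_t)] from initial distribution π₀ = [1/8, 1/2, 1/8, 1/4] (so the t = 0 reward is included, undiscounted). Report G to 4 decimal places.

t=0: π = [0.1250, 0.5000, 0.1250, 0.2500], E[r] = 1.2500, γ^t·E[r] = 1.250000, running G = 1.250000
t=1: π = [0.1563, 0.2031, 0.4063, 0.2344], E[r] = 1.7188, γ^t·E[r] = 1.546875, running G = 2.796875
t=2: π = [0.1641, 0.2754, 0.3301, 0.2305], E[r] = 1.5430, γ^t·E[r] = 1.249805, running G = 4.046680
t=3: π = [0.1660, 0.2568, 0.3477, 0.2295], E[r] = 1.5723, γ^t·E[r] = 1.146182, running G = 5.192861
t=4: π = [0.1665, 0.2614, 0.3429, 0.2292], E[r] = 1.5613, γ^t·E[r] = 1.024355, running G = 6.217217
t=5: π = [0.1666, 0.2602, 0.3440, 0.2292], E[r] = 1.5631, γ^t·E[r] = 0.923001, running G = 7.140218
t=6: π = [0.1667, 0.2605, 0.3437, 0.2292], E[r] = 1.5624, γ^t·E[r] = 0.830336, running G = 7.970554
t=7: π = [0.1667, 0.2604, 0.3438, 0.2292], E[r] = 1.5625, γ^t·E[r] = 0.747357, running G = 8.717911
t=8: π = [0.1667, 0.2604, 0.3437, 0.2292], E[r] = 1.5625, γ^t·E[r] = 0.672603, running G = 9.390514

G = 9.3905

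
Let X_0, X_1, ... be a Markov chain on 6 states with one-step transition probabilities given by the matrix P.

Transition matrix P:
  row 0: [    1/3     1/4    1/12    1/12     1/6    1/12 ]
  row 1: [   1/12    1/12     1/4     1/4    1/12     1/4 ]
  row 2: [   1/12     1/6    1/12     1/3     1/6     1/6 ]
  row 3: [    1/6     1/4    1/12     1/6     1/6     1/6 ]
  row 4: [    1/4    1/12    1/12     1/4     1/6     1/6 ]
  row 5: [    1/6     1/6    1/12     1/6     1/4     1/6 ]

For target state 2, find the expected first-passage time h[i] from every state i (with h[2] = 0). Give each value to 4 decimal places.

h = [8.8261, 7.5704, 0.0000, 8.8384, 9.0487, 8.9616]

First-step conditioning: h[2] = 0; for i ≠ 2, h[i] = 1 + Σ_k P[i][k]·h[k].
  h[0] = 1 + 1/3·h[0] + 1/4·h[1] + 1/12·h[3] + 1/6·h[4] + 1/12·h[5]
  h[1] = 1 + 1/12·h[0] + 1/12·h[1] + 1/4·h[3] + 1/12·h[4] + 1/4·h[5]
  h[3] = 1 + 1/6·h[0] + 1/4·h[1] + 1/6·h[3] + 1/6·h[4] + 1/6·h[5]
  h[4] = 1 + 1/4·h[0] + 1/12·h[1] + 1/4·h[3] + 1/6·h[4] + 1/6·h[5]
  h[5] = 1 + 1/6·h[0] + 1/6·h[1] + 1/6·h[3] + 1/4·h[4] + 1/6·h[5]
Solving the 5×5 linear system over states ≠ 2 gives exactly h = [240732/27275, 206484/27275, 0, 241068/27275, 246804/27275, 244428/27275] (h[2] = 0 is the target).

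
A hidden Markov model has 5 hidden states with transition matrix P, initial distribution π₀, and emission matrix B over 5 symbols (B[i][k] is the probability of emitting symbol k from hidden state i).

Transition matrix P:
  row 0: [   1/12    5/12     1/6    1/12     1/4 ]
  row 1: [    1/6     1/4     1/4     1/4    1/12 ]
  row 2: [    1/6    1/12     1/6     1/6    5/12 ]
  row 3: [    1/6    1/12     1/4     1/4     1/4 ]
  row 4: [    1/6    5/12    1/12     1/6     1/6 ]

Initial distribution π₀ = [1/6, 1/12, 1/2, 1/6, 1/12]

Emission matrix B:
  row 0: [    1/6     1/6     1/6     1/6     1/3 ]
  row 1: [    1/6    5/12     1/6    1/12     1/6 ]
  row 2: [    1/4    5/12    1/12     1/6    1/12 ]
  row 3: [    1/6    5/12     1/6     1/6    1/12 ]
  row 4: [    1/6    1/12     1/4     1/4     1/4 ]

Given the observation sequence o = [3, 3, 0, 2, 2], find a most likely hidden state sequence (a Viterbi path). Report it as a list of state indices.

t=0: δ = [2.778e-02, 6.944e-03, 8.333e-02, 2.778e-02, 2.083e-02]  (obs o_0=3)
t=1: δ = [2.315e-03, 9.645e-04, 2.315e-03, 2.315e-03, 8.681e-03]  ψ = [2, 0, 2, 2, 2]  (obs o_1=3)
t=2: δ = [2.411e-04, 6.028e-04, 1.808e-04, 2.411e-04, 2.411e-04]  ψ = [4, 4, 4, 4, 4]  (obs o_2=0)
t=3: δ = [1.674e-05, 2.512e-05, 1.256e-05, 2.512e-05, 1.884e-05]  ψ = [1, 1, 1, 1, 2]  (obs o_3=2)
t=4: δ = [6.977e-07, 1.308e-06, 5.233e-07, 1.047e-06, 1.570e-06]  ψ = [1, 4, 1, 1, 3]  (obs o_4=2)
backtrack: best end state = 4; path = [2, 4, 1, 3, 4]

path = [2, 4, 1, 3, 4]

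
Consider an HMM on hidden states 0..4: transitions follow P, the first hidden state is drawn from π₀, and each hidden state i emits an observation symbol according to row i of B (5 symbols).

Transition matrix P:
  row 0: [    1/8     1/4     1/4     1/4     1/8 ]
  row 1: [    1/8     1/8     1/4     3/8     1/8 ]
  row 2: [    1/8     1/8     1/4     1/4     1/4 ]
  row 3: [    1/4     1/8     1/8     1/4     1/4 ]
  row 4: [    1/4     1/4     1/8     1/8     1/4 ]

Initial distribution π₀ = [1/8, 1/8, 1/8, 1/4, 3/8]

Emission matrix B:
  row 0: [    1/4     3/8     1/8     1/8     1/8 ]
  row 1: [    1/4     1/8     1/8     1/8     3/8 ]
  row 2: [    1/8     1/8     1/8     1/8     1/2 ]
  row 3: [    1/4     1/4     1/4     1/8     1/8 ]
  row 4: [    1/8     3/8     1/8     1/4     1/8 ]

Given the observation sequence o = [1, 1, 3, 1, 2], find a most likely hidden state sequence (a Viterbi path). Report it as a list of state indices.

t=0: δ = [4.688e-02, 1.562e-02, 1.562e-02, 6.250e-02, 1.406e-01]  (obs o_0=1)
t=1: δ = [1.318e-02, 4.395e-03, 2.197e-03, 4.395e-03, 1.318e-02]  ψ = [4, 4, 4, 4, 4]  (obs o_1=1)
t=2: δ = [4.120e-04, 4.120e-04, 4.120e-04, 4.120e-04, 8.240e-04]  ψ = [4, 0, 0, 0, 4]  (obs o_2=3)
t=3: δ = [7.725e-05, 2.575e-05, 1.287e-05, 3.862e-05, 7.725e-05]  ψ = [4, 4, 0, 1, 4]  (obs o_3=1)
t=4: δ = [2.414e-06, 2.414e-06, 2.414e-06, 4.828e-06, 2.414e-06]  ψ = [4, 0, 0, 0, 4]  (obs o_4=2)
backtrack: best end state = 3; path = [4, 4, 4, 0, 3]

path = [4, 4, 4, 0, 3]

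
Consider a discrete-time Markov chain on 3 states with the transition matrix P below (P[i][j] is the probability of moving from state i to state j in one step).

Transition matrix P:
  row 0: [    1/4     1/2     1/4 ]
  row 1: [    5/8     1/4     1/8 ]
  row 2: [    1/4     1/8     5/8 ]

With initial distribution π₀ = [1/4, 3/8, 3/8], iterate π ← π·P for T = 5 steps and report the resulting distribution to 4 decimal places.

t=0: π = [0.2500, 0.3750, 0.3750]
t=1: π = [0.3906, 0.2656, 0.3438]
t=2: π = [0.3496, 0.3047, 0.3457]
t=3: π = [0.3643, 0.2942, 0.3416]
t=4: π = [0.3603, 0.2984, 0.3413]
t=5: π = [0.3619, 0.2974, 0.3407]

π = [0.3619, 0.2974, 0.3407]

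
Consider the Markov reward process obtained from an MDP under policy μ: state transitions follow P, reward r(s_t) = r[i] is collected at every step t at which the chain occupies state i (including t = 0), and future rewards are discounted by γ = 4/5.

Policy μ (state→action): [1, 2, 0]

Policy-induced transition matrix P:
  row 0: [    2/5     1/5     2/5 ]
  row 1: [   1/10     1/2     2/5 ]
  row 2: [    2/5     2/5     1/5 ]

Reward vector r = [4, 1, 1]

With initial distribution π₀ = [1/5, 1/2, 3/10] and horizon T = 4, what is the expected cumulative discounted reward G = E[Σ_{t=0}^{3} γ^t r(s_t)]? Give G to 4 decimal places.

t=0: π = [0.2000, 0.5000, 0.3000], E[r] = 1.6000, γ^t·E[r] = 1.600000, running G = 1.600000
t=1: π = [0.2500, 0.4100, 0.3400], E[r] = 1.7500, γ^t·E[r] = 1.400000, running G = 3.000000
t=2: π = [0.2770, 0.3910, 0.3320], E[r] = 1.8310, γ^t·E[r] = 1.171840, running G = 4.171840
t=3: π = [0.2827, 0.3837, 0.3336], E[r] = 1.8481, γ^t·E[r] = 0.946227, running G = 5.118067

G = 5.1181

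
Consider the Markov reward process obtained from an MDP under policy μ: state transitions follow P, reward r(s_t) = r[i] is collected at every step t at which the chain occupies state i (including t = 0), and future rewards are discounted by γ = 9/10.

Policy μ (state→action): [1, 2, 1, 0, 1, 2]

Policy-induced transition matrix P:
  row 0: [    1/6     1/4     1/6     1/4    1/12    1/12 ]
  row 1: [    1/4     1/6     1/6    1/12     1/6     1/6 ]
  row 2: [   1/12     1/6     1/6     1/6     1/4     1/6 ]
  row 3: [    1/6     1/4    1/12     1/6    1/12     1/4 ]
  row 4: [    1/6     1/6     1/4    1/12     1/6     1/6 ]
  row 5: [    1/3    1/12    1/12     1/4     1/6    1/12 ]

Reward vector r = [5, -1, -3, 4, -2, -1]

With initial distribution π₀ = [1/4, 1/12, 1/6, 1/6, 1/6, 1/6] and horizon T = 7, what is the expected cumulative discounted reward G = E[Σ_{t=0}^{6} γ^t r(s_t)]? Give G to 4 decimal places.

G = 3.1804

t=0: π = [0.2500, 0.0833, 0.1667, 0.1667, 0.1667, 0.1667], E[r] = 0.8333, γ^t·E[r] = 0.833333, running G = 0.833333
t=1: π = [0.1875, 0.1875, 0.1528, 0.1806, 0.1458, 0.1458], E[r] = 0.5764, γ^t·E[r] = 0.518750, running G = 1.352083
t=2: π = [0.1939, 0.1852, 0.1516, 0.1667, 0.1487, 0.1539], E[r] = 0.5446, γ^t·E[r] = 0.441094, running G = 1.793177
t=3: π = [0.1951, 0.1839, 0.1523, 0.1678, 0.1493, 0.1516], E[r] = 0.5559, γ^t·E[r] = 0.405246, running G = 2.198423
t=4: π = [0.1946, 0.1843, 0.1525, 0.1678, 0.1491, 0.1518], E[r] = 0.5522, γ^t·E[r] = 0.362317, running G = 2.560740
t=5: π = [0.1946, 0.1842, 0.1525, 0.1677, 0.1492, 0.1518], E[r] = 0.5523, γ^t·E[r] = 0.326110, running G = 2.886850
t=6: π = [0.1946, 0.1842, 0.1525, 0.1678, 0.1492, 0.1518], E[r] = 0.5523, γ^t·E[r] = 0.293516, running G = 3.180365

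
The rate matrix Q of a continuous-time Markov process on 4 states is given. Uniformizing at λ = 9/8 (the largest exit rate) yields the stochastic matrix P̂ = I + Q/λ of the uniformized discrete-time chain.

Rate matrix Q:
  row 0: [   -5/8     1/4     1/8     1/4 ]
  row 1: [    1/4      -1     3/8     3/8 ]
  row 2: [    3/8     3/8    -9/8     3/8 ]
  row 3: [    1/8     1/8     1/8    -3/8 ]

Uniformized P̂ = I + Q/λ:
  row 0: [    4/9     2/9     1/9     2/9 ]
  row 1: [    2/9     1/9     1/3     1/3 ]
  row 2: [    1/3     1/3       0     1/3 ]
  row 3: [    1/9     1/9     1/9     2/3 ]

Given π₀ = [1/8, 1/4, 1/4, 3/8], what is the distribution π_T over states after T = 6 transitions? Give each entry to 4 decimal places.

π = [0.2391, 0.1674, 0.1335, 0.4600]

t=0: π = [0.1250, 0.2500, 0.2500, 0.3750]
t=1: π = [0.2361, 0.1806, 0.1389, 0.4444]
t=2: π = [0.2407, 0.1682, 0.1358, 0.4552]
t=3: π = [0.2402, 0.1680, 0.1334, 0.4583]
t=4: π = [0.2395, 0.1674, 0.1336, 0.4594]
t=5: π = [0.2392, 0.1674, 0.1335, 0.4599]
t=6: π = [0.2391, 0.1674, 0.1335, 0.4600]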